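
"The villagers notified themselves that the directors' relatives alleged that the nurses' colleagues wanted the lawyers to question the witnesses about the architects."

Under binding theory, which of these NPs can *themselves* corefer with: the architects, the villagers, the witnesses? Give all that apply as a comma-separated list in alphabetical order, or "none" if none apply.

*themselves* is a reflexive; Principle A requires it to be bound within its binding domain — the matrix clause.
— the architects: second object of the clause headed by 'question'; does not c-command the reflexive — cannot bind it (Principle A).
— the villagers: subject of the matrix clause; c-commands the reflexive within its binding domain — allowed (Principle A).
— the witnesses: object of the clause headed by 'question'; does not c-command the reflexive — cannot bind it (Principle A).

the villagers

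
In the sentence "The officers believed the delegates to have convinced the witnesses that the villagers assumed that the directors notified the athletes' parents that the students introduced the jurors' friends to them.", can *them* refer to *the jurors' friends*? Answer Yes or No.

No

*them* is a pronoun; Principle B requires it to be free in its binding domain — the clause headed by 'introduced'.
— the jurors' friends: object of the clause headed by 'introduced'; c-commands the pronoun within its binding domain — blocked (Principle B).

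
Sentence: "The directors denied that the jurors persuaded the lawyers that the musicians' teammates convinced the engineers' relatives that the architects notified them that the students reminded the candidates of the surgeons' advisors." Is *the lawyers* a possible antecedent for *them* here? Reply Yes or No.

*them* is a pronoun; Principle B requires it to be free in its binding domain — the clause headed by 'notified'.
— the lawyers: object of the clause headed by 'persuaded'; c-commands the pronoun but lies outside its binding domain — allowed.

Yes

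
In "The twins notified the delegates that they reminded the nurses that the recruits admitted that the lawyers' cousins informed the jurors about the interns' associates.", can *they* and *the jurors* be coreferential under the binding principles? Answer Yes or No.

No

*the jurors* is an R-expression; Principle C requires it to be free (not bound by any c-commanding expression).
— they: subject of the clause headed by 'reminded'; the pronoun c-commands the R-expression — coreference blocked (Principle C).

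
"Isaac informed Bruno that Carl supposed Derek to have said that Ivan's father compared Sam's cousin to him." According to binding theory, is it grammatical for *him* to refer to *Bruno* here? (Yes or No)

Yes

*Bruno* is an R-expression; Principle C requires it to be free (not bound by any c-commanding expression).
— him: second object of the clause headed by 'compared'; the pronoun does not c-command the R-expression — coreference allowed.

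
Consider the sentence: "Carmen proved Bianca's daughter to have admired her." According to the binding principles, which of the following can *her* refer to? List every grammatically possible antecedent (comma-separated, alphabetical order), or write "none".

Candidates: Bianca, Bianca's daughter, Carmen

Bianca, Carmen

*her* is a pronoun; Principle B requires it to be free in its binding domain — the clause headed by 'admired'.
— Bianca: possessor inside the subject DP of the clause headed by 'admired'; does not c-command the pronoun — Principle B does not apply; allowed.
— Bianca's daughter: subject of the clause headed by 'admired'; c-commands the pronoun within its binding domain — blocked (Principle B).
— Carmen: subject of the matrix clause; c-commands the pronoun but lies outside its binding domain — allowed.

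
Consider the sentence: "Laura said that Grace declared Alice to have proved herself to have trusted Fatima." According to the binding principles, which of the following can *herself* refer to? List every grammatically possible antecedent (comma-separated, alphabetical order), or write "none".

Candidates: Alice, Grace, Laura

*herself* is a reflexive; Principle A requires it to be bound within its binding domain — the clause headed by 'proved'.
— Alice: subject of the clause headed by 'proved'; c-commands the reflexive within its binding domain — allowed (Principle A).
— Grace: subject of the clause headed by 'declared'; c-commands the reflexive but lies outside its binding domain — cannot bind it (Principle A).
— Laura: subject of the matrix clause; c-commands the reflexive but lies outside its binding domain — cannot bind it (Principle A).

Alice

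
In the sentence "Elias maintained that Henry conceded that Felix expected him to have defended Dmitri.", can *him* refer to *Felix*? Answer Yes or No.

No

*him* is a pronoun; Principle B requires it to be free in its binding domain — the clause headed by 'expected'.
— Felix: subject of the clause headed by 'expected'; c-commands the pronoun within its binding domain — blocked (Principle B).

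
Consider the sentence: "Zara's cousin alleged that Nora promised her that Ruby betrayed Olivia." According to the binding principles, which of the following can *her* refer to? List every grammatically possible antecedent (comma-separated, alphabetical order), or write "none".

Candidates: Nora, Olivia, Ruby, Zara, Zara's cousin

Zara, Zara's cousin

*her* is a pronoun; Principle B requires it to be free in its binding domain — the clause headed by 'promised'.
— Nora: subject of the clause headed by 'promised'; c-commands the pronoun within its binding domain — blocked (Principle B).
— Olivia: object of the clause headed by 'betrayed'; is c-commanded by the pronoun; coreference would bind this R-expression — blocked (Principle C).
— Ruby: subject of the clause headed by 'betrayed'; is c-commanded by the pronoun; coreference would bind this R-expression — blocked (Principle C).
— Zara: possessor inside the subject DP of the matrix clause; does not c-command the pronoun — Principle B does not apply; allowed.
— Zara's cousin: subject of the matrix clause; c-commands the pronoun but lies outside its binding domain — allowed.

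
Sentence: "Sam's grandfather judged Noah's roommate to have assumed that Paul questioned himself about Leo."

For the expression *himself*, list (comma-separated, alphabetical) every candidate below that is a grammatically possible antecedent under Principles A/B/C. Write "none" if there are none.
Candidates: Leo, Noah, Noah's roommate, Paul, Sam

Paul

*himself* is a reflexive; Principle A requires it to be bound within its binding domain — the clause headed by 'questioned'.
— Leo: second object of the clause headed by 'questioned'; does not c-command the reflexive — cannot bind it (Principle A).
— Noah: possessor inside the subject DP of the clause headed by 'assumed'; does not c-command the reflexive — cannot bind it (Principle A).
— Noah's roommate: subject of the clause headed by 'assumed'; c-commands the reflexive but lies outside its binding domain — cannot bind it (Principle A).
— Paul: subject of the clause headed by 'questioned'; c-commands the reflexive within its binding domain — allowed (Principle A).
— Sam: possessor inside the subject DP of the matrix clause; does not c-command the reflexive — cannot bind it (Principle A).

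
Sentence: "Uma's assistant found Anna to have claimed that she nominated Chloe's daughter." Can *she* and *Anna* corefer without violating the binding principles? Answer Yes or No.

*Anna* is an R-expression; Principle C requires it to be free (not bound by any c-commanding expression).
— she: subject of the clause headed by 'nominated'; the pronoun does not c-command the R-expression — coreference allowed.

Yes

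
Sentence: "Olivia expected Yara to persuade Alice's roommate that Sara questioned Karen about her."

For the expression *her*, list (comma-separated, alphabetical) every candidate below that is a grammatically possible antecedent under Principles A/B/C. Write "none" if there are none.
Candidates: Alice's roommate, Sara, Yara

Alice's roommate, Yara

*her* is a pronoun; Principle B requires it to be free in its binding domain — the clause headed by 'questioned'.
— Alice's roommate: object of the clause headed by 'persuade'; c-commands the pronoun but lies outside its binding domain — allowed.
— Sara: subject of the clause headed by 'questioned'; c-commands the pronoun within its binding domain — blocked (Principle B).
— Yara: subject of the clause headed by 'persuade'; c-commands the pronoun but lies outside its binding domain — allowed.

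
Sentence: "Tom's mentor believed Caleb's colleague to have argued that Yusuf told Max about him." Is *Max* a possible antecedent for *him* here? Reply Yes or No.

No

*him* is a pronoun; Principle B requires it to be free in its binding domain — the clause headed by 'told'.
— Max: object of the clause headed by 'told'; c-commands the pronoun within its binding domain — blocked (Principle B).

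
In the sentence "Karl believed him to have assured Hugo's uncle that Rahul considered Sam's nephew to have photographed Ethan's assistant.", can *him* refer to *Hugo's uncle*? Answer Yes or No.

*him* is a pronoun; Principle B requires it to be free in its binding domain — the matrix clause.
— Hugo's uncle: object of the clause headed by 'assured'; is c-commanded by the pronoun; coreference would bind this R-expression — blocked (Principle C).

No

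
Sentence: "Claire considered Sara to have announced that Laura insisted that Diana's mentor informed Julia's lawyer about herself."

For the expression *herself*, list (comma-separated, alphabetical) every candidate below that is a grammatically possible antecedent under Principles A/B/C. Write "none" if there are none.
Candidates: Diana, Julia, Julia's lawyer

Julia's lawyer

*herself* is a reflexive; Principle A requires it to be bound within its binding domain — the clause headed by 'informed'.
— Diana: possessor inside the subject DP of the clause headed by 'informed'; does not c-command the reflexive — cannot bind it (Principle A).
— Julia: possessor inside the object DP of the clause headed by 'informed'; does not c-command the reflexive — cannot bind it (Principle A).
— Julia's lawyer: object of the clause headed by 'informed'; c-commands the reflexive within its binding domain — allowed (Principle A).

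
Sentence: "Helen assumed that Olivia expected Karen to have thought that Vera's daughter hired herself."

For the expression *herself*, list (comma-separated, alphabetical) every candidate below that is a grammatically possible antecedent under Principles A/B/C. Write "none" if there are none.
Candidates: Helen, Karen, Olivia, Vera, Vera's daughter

Vera's daughter

*herself* is a reflexive; Principle A requires it to be bound within its binding domain — the clause headed by 'hired'.
— Helen: subject of the matrix clause; c-commands the reflexive but lies outside its binding domain — cannot bind it (Principle A).
— Karen: subject of the clause headed by 'thought'; c-commands the reflexive but lies outside its binding domain — cannot bind it (Principle A).
— Olivia: subject of the clause headed by 'expected'; c-commands the reflexive but lies outside its binding domain — cannot bind it (Principle A).
— Vera: possessor inside the subject DP of the clause headed by 'hired'; does not c-command the reflexive — cannot bind it (Principle A).
— Vera's daughter: subject of the clause headed by 'hired'; c-commands the reflexive within its binding domain — allowed (Principle A).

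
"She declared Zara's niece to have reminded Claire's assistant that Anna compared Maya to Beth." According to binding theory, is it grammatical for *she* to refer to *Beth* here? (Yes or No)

No

*Beth* is an R-expression; Principle C requires it to be free (not bound by any c-commanding expression).
— she: subject of the matrix clause; the pronoun c-commands the R-expression — coreference blocked (Principle C).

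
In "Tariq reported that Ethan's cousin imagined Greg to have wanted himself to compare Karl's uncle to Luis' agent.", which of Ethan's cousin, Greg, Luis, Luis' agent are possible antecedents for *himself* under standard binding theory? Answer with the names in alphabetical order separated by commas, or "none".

Greg

*himself* is a reflexive; Principle A requires it to be bound within its binding domain — the clause headed by 'wanted'.
— Ethan's cousin: subject of the clause headed by 'imagined'; c-commands the reflexive but lies outside its binding domain — cannot bind it (Principle A).
— Greg: subject of the clause headed by 'wanted'; c-commands the reflexive within its binding domain — allowed (Principle A).
— Luis: possessor inside the second object DP of the clause headed by 'compare'; does not c-command the reflexive — cannot bind it (Principle A).
— Luis' agent: second object of the clause headed by 'compare'; does not c-command the reflexive — cannot bind it (Principle A).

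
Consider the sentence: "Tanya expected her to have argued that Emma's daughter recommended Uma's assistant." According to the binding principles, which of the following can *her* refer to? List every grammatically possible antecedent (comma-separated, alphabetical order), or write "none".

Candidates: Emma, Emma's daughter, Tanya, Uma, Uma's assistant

*her* is a pronoun; Principle B requires it to be free in its binding domain — the matrix clause.
— Emma: possessor inside the subject DP of the clause headed by 'recommended'; is c-commanded by the pronoun; coreference would bind this R-expression — blocked (Principle C).
— Emma's daughter: subject of the clause headed by 'recommended'; is c-commanded by the pronoun; coreference would bind this R-expression — blocked (Principle C).
— Tanya: subject of the matrix clause; c-commands the pronoun within its binding domain — blocked (Principle B).
— Uma: possessor inside the object DP of the clause headed by 'recommended'; is c-commanded by the pronoun; coreference would bind this R-expression — blocked (Principle C).
— Uma's assistant: object of the clause headed by 'recommended'; is c-commanded by the pronoun; coreference would bind this R-expression — blocked (Principle C).

none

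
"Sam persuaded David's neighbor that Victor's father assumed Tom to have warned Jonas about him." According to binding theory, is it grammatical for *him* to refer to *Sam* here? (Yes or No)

*Sam* is an R-expression; Principle C requires it to be free (not bound by any c-commanding expression).
— him: second object of the clause headed by 'warned'; the pronoun does not c-command the R-expression — coreference allowed.

Yes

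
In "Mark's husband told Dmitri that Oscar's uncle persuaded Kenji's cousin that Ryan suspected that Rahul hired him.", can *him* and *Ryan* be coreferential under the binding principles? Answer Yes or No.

*Ryan* is an R-expression; Principle C requires it to be free (not bound by any c-commanding expression).
— him: object of the clause headed by 'hired'; the pronoun does not c-command the R-expression — coreference allowed.

Yes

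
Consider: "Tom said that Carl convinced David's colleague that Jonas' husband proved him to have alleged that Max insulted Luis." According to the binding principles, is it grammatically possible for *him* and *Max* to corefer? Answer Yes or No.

*him* is a pronoun; Principle B requires it to be free in its binding domain — the clause headed by 'proved'.
— Max: subject of the clause headed by 'insulted'; is c-commanded by the pronoun; coreference would bind this R-expression — blocked (Principle C).

No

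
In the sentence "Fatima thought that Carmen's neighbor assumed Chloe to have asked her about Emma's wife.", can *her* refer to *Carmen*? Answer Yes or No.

Yes

*her* is a pronoun; Principle B requires it to be free in its binding domain — the clause headed by 'asked'.
— Carmen: possessor inside the subject DP of the clause headed by 'assumed'; does not c-command the pronoun — Principle B does not apply; allowed.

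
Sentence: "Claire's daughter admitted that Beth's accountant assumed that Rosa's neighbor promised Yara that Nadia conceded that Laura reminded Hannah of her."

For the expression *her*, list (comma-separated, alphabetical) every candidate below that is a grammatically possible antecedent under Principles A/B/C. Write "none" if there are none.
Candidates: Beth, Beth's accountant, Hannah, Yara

Beth, Beth's accountant, Yara

*her* is a pronoun; Principle B requires it to be free in its binding domain — the clause headed by 'reminded'.
— Beth: possessor inside the subject DP of the clause headed by 'assumed'; does not c-command the pronoun — Principle B does not apply; allowed.
— Beth's accountant: subject of the clause headed by 'assumed'; c-commands the pronoun but lies outside its binding domain — allowed.
— Hannah: object of the clause headed by 'reminded'; c-commands the pronoun within its binding domain — blocked (Principle B).
— Yara: object of the clause headed by 'promised'; c-commands the pronoun but lies outside its binding domain — allowed.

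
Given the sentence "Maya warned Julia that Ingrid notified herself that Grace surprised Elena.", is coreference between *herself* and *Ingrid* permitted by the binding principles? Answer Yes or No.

Yes

*herself* is a reflexive; Principle A requires it to be bound within its binding domain — the clause headed by 'notified'.
— Ingrid: subject of the clause headed by 'notified'; c-commands the reflexive within its binding domain — allowed (Principle A).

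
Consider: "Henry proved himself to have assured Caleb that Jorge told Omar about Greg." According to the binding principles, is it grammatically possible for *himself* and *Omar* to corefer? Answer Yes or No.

*himself* is a reflexive; Principle A requires it to be bound within its binding domain — the matrix clause.
— Omar: object of the clause headed by 'told'; does not c-command the reflexive — cannot bind it (Principle A).

No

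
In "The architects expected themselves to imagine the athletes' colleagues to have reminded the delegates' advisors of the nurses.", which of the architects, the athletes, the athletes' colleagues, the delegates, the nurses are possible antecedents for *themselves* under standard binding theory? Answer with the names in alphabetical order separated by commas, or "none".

the architects

*themselves* is a reflexive; Principle A requires it to be bound within its binding domain — the matrix clause.
— the architects: subject of the matrix clause; c-commands the reflexive within its binding domain — allowed (Principle A).
— the athletes: possessor inside the subject DP of the clause headed by 'reminded'; does not c-command the reflexive — cannot bind it (Principle A).
— the athletes' colleagues: subject of the clause headed by 'reminded'; does not c-command the reflexive — cannot bind it (Principle A).
— the delegates: possessor inside the object DP of the clause headed by 'reminded'; does not c-command the reflexive — cannot bind it (Principle A).
— the nurses: second object of the clause headed by 'reminded'; does not c-command the reflexive — cannot bind it (Principle A).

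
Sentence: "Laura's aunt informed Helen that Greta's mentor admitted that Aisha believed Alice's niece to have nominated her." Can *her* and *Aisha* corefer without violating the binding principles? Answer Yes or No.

*Aisha* is an R-expression; Principle C requires it to be free (not bound by any c-commanding expression).
— her: object of the clause headed by 'nominated'; the pronoun does not c-command the R-expression — coreference allowed.

Yes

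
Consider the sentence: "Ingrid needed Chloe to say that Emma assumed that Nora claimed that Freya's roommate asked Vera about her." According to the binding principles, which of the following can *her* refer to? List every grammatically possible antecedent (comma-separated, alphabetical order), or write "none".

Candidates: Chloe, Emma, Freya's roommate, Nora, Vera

*her* is a pronoun; Principle B requires it to be free in its binding domain — the clause headed by 'asked'.
— Chloe: subject of the clause headed by 'say'; c-commands the pronoun but lies outside its binding domain — allowed.
— Emma: subject of the clause headed by 'assumed'; c-commands the pronoun but lies outside its binding domain — allowed.
— Freya's roommate: subject of the clause headed by 'asked'; c-commands the pronoun within its binding domain — blocked (Principle B).
— Nora: subject of the clause headed by 'claimed'; c-commands the pronoun but lies outside its binding domain — allowed.
— Vera: object of the clause headed by 'asked'; c-commands the pronoun within its binding domain — blocked (Principle B).

Chloe, Emma, Nora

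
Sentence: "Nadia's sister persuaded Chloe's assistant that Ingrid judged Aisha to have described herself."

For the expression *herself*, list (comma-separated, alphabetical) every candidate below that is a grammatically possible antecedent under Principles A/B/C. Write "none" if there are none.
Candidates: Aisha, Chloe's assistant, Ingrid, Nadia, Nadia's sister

*herself* is a reflexive; Principle A requires it to be bound within its binding domain — the clause headed by 'described'.
— Aisha: subject of the clause headed by 'described'; c-commands the reflexive within its binding domain — allowed (Principle A).
— Chloe's assistant: object of the matrix clause; c-commands the reflexive but lies outside its binding domain — cannot bind it (Principle A).
— Ingrid: subject of the clause headed by 'judged'; c-commands the reflexive but lies outside its binding domain — cannot bind it (Principle A).
— Nadia: possessor inside the subject DP of the matrix clause; does not c-command the reflexive — cannot bind it (Principle A).
— Nadia's sister: subject of the matrix clause; c-commands the reflexive but lies outside its binding domain — cannot bind it (Principle A).

Aisha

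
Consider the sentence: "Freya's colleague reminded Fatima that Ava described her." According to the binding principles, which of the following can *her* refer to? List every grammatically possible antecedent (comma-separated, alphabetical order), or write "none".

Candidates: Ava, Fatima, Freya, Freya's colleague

Fatima, Freya, Freya's colleague

*her* is a pronoun; Principle B requires it to be free in its binding domain — the clause headed by 'described'.
— Ava: subject of the clause headed by 'described'; c-commands the pronoun within its binding domain — blocked (Principle B).
— Fatima: object of the matrix clause; c-commands the pronoun but lies outside its binding domain — allowed.
— Freya: possessor inside the subject DP of the matrix clause; does not c-command the pronoun — Principle B does not apply; allowed.
— Freya's colleague: subject of the matrix clause; c-commands the pronoun but lies outside its binding domain — allowed.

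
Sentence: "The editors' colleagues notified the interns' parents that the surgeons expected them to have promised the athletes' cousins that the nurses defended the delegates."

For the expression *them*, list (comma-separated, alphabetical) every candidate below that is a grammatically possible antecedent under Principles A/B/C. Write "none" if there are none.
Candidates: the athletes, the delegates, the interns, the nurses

the interns

*them* is a pronoun; Principle B requires it to be free in its binding domain — the clause headed by 'expected'.
— the athletes: possessor inside the object DP of the clause headed by 'promised'; is c-commanded by the pronoun; coreference would bind this R-expression — blocked (Principle C).
— the delegates: object of the clause headed by 'defended'; is c-commanded by the pronoun; coreference would bind this R-expression — blocked (Principle C).
— the interns: possessor inside the object DP of the matrix clause; does not c-command the pronoun — Principle B does not apply; allowed.
— the nurses: subject of the clause headed by 'defended'; is c-commanded by the pronoun; coreference would bind this R-expression — blocked (Principle C).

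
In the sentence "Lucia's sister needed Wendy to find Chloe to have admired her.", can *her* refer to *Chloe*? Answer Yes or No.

No

*her* is a pronoun; Principle B requires it to be free in its binding domain — the clause headed by 'admired'.
— Chloe: subject of the clause headed by 'admired'; c-commands the pronoun within its binding domain — blocked (Principle B).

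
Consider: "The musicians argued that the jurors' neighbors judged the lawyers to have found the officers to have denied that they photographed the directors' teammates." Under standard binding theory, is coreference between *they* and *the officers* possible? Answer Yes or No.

Yes

*the officers* is an R-expression; Principle C requires it to be free (not bound by any c-commanding expression).
— they: subject of the clause headed by 'photographed'; the pronoun does not c-command the R-expression — coreference allowed.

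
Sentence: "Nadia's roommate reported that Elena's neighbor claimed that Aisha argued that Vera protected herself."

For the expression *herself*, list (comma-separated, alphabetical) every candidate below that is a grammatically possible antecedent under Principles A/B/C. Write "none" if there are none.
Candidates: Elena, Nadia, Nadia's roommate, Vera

*herself* is a reflexive; Principle A requires it to be bound within its binding domain — the clause headed by 'protected'.
— Elena: possessor inside the subject DP of the clause headed by 'claimed'; does not c-command the reflexive — cannot bind it (Principle A).
— Nadia: possessor inside the subject DP of the matrix clause; does not c-command the reflexive — cannot bind it (Principle A).
— Nadia's roommate: subject of the matrix clause; c-commands the reflexive but lies outside its binding domain — cannot bind it (Principle A).
— Vera: subject of the clause headed by 'protected'; c-commands the reflexive within its binding domain — allowed (Principle A).

Vera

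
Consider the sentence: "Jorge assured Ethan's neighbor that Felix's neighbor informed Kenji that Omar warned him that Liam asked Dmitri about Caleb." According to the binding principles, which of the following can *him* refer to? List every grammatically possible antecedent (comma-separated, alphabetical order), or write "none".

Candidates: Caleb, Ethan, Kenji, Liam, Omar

Ethan, Kenji

*him* is a pronoun; Principle B requires it to be free in its binding domain — the clause headed by 'warned'.
— Caleb: second object of the clause headed by 'asked'; is c-commanded by the pronoun; coreference would bind this R-expression — blocked (Principle C).
— Ethan: possessor inside the object DP of the matrix clause; does not c-command the pronoun — Principle B does not apply; allowed.
— Kenji: object of the clause headed by 'informed'; c-commands the pronoun but lies outside its binding domain — allowed.
— Liam: subject of the clause headed by 'asked'; is c-commanded by the pronoun; coreference would bind this R-expression — blocked (Principle C).
— Omar: subject of the clause headed by 'warned'; c-commands the pronoun within its binding domain — blocked (Principle B).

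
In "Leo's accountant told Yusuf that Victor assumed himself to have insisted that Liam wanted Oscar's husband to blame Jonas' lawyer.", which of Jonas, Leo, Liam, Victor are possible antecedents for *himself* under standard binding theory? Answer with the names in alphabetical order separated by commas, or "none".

*himself* is a reflexive; Principle A requires it to be bound within its binding domain — the clause headed by 'assumed'.
— Jonas: possessor inside the object DP of the clause headed by 'blame'; does not c-command the reflexive — cannot bind it (Principle A).
— Leo: possessor inside the subject DP of the matrix clause; does not c-command the reflexive — cannot bind it (Principle A).
— Liam: subject of the clause headed by 'wanted'; does not c-command the reflexive — cannot bind it (Principle A).
— Victor: subject of the clause headed by 'assumed'; c-commands the reflexive within its binding domain — allowed (Principle A).

Victor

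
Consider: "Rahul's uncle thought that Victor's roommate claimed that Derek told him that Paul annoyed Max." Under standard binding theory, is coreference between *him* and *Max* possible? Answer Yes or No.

*Max* is an R-expression; Principle C requires it to be free (not bound by any c-commanding expression).
— him: object of the clause headed by 'told'; the pronoun c-commands the R-expression — coreference blocked (Principle C).

No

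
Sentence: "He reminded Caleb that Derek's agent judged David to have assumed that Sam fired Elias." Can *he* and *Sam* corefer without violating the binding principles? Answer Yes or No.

No

*Sam* is an R-expression; Principle C requires it to be free (not bound by any c-commanding expression).
— he: subject of the matrix clause; the pronoun c-commands the R-expression — coreference blocked (Principle C).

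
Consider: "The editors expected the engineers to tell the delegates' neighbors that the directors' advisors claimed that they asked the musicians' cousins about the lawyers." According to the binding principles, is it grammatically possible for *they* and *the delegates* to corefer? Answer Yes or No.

Yes

*they* is a pronoun; Principle B requires it to be free in its binding domain — the clause headed by 'asked'.
— the delegates: possessor inside the object DP of the clause headed by 'tell'; does not c-command the pronoun — Principle B does not apply; allowed.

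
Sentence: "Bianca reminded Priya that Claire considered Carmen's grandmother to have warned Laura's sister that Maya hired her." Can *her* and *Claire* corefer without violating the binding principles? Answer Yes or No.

Yes

*Claire* is an R-expression; Principle C requires it to be free (not bound by any c-commanding expression).
— her: object of the clause headed by 'hired'; the pronoun does not c-command the R-expression — coreference allowed.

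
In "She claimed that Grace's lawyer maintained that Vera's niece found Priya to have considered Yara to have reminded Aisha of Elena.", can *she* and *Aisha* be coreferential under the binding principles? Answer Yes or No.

No

*Aisha* is an R-expression; Principle C requires it to be free (not bound by any c-commanding expression).
— she: subject of the matrix clause; the pronoun c-commands the R-expression — coreference blocked (Principle C).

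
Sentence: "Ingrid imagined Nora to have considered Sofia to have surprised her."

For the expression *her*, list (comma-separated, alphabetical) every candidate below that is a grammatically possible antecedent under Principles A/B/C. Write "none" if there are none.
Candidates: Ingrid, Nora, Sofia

*her* is a pronoun; Principle B requires it to be free in its binding domain — the clause headed by 'surprised'.
— Ingrid: subject of the matrix clause; c-commands the pronoun but lies outside its binding domain — allowed.
— Nora: subject of the clause headed by 'considered'; c-commands the pronoun but lies outside its binding domain — allowed.
— Sofia: subject of the clause headed by 'surprised'; c-commands the pronoun within its binding domain — blocked (Principle B).

Ingrid, Nora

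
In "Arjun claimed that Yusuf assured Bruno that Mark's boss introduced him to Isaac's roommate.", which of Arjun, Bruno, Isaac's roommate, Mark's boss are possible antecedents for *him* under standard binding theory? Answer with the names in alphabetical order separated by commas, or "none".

Arjun, Bruno

*him* is a pronoun; Principle B requires it to be free in its binding domain — the clause headed by 'introduced'.
— Arjun: subject of the matrix clause; c-commands the pronoun but lies outside its binding domain — allowed.
— Bruno: object of the clause headed by 'assured'; c-commands the pronoun but lies outside its binding domain — allowed.
— Isaac's roommate: second object of the clause headed by 'introduced'; is c-commanded by the pronoun; coreference would bind this R-expression — blocked (Principle C).
— Mark's boss: subject of the clause headed by 'introduced'; c-commands the pronoun within its binding domain — blocked (Principle B).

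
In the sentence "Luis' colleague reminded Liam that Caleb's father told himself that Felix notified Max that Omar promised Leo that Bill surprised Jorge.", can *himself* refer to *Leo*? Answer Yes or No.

*himself* is a reflexive; Principle A requires it to be bound within its binding domain — the clause headed by 'told'.
— Leo: object of the clause headed by 'promised'; does not c-command the reflexive — cannot bind it (Principle A).

No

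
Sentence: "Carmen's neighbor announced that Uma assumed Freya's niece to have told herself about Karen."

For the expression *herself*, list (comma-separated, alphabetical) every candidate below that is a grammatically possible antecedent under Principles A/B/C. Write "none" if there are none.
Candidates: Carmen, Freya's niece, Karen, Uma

Freya's niece

*herself* is a reflexive; Principle A requires it to be bound within its binding domain — the clause headed by 'told'.
— Carmen: possessor inside the subject DP of the matrix clause; does not c-command the reflexive — cannot bind it (Principle A).
— Freya's niece: subject of the clause headed by 'told'; c-commands the reflexive within its binding domain — allowed (Principle A).
— Karen: second object of the clause headed by 'told'; does not c-command the reflexive — cannot bind it (Principle A).
— Uma: subject of the clause headed by 'assumed'; c-commands the reflexive but lies outside its binding domain — cannot bind it (Principle A).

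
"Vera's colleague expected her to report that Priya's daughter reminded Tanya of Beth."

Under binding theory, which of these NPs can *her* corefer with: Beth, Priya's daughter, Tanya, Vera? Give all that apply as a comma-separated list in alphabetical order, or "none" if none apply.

Vera

*her* is a pronoun; Principle B requires it to be free in its binding domain — the matrix clause.
— Beth: second object of the clause headed by 'reminded'; is c-commanded by the pronoun; coreference would bind this R-expression — blocked (Principle C).
— Priya's daughter: subject of the clause headed by 'reminded'; is c-commanded by the pronoun; coreference would bind this R-expression — blocked (Principle C).
— Tanya: object of the clause headed by 'reminded'; is c-commanded by the pronoun; coreference would bind this R-expression — blocked (Principle C).
— Vera: possessor inside the subject DP of the matrix clause; does not c-command the pronoun — Principle B does not apply; allowed.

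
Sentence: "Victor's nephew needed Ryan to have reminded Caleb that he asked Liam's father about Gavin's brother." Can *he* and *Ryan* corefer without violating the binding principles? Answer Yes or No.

*Ryan* is an R-expression; Principle C requires it to be free (not bound by any c-commanding expression).
— he: subject of the clause headed by 'asked'; the pronoun does not c-command the R-expression — coreference allowed.

Yes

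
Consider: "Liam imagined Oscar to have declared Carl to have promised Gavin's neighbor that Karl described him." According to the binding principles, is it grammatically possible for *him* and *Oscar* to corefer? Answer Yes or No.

*him* is a pronoun; Principle B requires it to be free in its binding domain — the clause headed by 'described'.
— Oscar: subject of the clause headed by 'declared'; c-commands the pronoun but lies outside its binding domain — allowed.

Yes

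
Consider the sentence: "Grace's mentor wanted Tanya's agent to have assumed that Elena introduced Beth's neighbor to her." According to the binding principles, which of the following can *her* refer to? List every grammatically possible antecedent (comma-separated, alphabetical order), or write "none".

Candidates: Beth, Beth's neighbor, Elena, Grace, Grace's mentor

Beth, Grace, Grace's mentor

*her* is a pronoun; Principle B requires it to be free in its binding domain — the clause headed by 'introduced'.
— Beth: possessor inside the object DP of the clause headed by 'introduced'; does not c-command the pronoun — Principle B does not apply; allowed.
— Beth's neighbor: object of the clause headed by 'introduced'; c-commands the pronoun within its binding domain — blocked (Principle B).
— Elena: subject of the clause headed by 'introduced'; c-commands the pronoun within its binding domain — blocked (Principle B).
— Grace: possessor inside the subject DP of the matrix clause; does not c-command the pronoun — Principle B does not apply; allowed.
— Grace's mentor: subject of the matrix clause; c-commands the pronoun but lies outside its binding domain — allowed.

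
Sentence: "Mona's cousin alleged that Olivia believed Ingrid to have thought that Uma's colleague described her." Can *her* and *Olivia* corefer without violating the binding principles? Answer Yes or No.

*Olivia* is an R-expression; Principle C requires it to be free (not bound by any c-commanding expression).
— her: object of the clause headed by 'described'; the pronoun does not c-command the R-expression — coreference allowed.

Yes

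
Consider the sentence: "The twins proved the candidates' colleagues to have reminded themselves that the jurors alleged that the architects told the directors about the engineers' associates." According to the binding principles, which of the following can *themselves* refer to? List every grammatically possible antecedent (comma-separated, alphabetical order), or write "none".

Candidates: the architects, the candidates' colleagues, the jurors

the candidates' colleagues

*themselves* is a reflexive; Principle A requires it to be bound within its binding domain — the clause headed by 'reminded'.
— the architects: subject of the clause headed by 'told'; does not c-command the reflexive — cannot bind it (Principle A).
— the candidates' colleagues: subject of the clause headed by 'reminded'; c-commands the reflexive within its binding domain — allowed (Principle A).
— the jurors: subject of the clause headed by 'alleged'; does not c-command the reflexive — cannot bind it (Principle A).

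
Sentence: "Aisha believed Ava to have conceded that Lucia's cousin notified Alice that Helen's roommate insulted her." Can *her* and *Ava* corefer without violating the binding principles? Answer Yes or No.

*Ava* is an R-expression; Principle C requires it to be free (not bound by any c-commanding expression).
— her: object of the clause headed by 'insulted'; the pronoun does not c-command the R-expression — coreference allowed.

Yes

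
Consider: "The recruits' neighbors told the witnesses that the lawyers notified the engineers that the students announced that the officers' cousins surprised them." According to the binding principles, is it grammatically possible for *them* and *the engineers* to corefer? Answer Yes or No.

*them* is a pronoun; Principle B requires it to be free in its binding domain — the clause headed by 'surprised'.
— the engineers: object of the clause headed by 'notified'; c-commands the pronoun but lies outside its binding domain — allowed.

Yes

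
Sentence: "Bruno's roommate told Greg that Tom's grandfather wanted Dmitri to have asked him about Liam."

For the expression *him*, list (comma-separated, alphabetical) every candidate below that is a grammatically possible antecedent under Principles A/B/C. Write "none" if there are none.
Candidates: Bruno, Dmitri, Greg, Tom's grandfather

Bruno, Greg, Tom's grandfather

*him* is a pronoun; Principle B requires it to be free in its binding domain — the clause headed by 'asked'.
— Bruno: possessor inside the subject DP of the matrix clause; does not c-command the pronoun — Principle B does not apply; allowed.
— Dmitri: subject of the clause headed by 'asked'; c-commands the pronoun within its binding domain — blocked (Principle B).
— Greg: object of the matrix clause; c-commands the pronoun but lies outside its binding domain — allowed.
— Tom's grandfather: subject of the clause headed by 'wanted'; c-commands the pronoun but lies outside its binding domain — allowed.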